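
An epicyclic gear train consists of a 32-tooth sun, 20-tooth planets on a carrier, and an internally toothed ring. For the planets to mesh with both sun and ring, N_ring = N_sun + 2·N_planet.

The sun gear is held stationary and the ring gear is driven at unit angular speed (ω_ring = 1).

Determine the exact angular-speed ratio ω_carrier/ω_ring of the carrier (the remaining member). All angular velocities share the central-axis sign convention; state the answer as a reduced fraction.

9/13

N_ring = 32 + 2·20 = 72
32(ω_s−ω_c) = −72(ω_r−ω_c),  ω_s=0, ω_r=1
32(0−ω_c) = −72(1−ω_c)  ⇒  104ω_c = 72  ⇒  ω_c = 9/13
ω_c/ω_r = 9/13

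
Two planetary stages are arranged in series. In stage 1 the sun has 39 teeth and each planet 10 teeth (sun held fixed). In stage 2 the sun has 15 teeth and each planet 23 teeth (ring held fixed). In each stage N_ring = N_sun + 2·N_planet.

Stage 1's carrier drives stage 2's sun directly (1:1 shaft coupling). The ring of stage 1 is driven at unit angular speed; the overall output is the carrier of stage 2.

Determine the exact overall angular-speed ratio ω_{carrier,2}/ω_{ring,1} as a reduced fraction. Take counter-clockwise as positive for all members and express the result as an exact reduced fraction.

Stage 1: N_ring = 39 + 2·10 = 59
Stage 1: 39(ω_s−ω_c) = −59(ω_r−ω_c),  ω_s=0, ω_r=1
Stage 1: 39(0−ω_c) = −59(1−ω_c)  ⇒  98ω_c = 59  ⇒  ω_c = 59/98
  ⇒ ω_c¹/ω_r¹ = 59/98
Stage 2: N_ring = 15 + 2·23 = 61
Stage 2: 15(ω_s−ω_c) = −61(ω_r−ω_c),  ω_r=0, ω_s=1
Stage 2: 15(1−ω_c) = −61(0−ω_c)  ⇒  76ω_c = 15  ⇒  ω_c = 15/76
  ⇒ ω_c²/ω_s² = 15/76
Coupling ω_s² = ω_c¹ ⇒ overall = 59/98 × 15/76 = 885/7448

885/7448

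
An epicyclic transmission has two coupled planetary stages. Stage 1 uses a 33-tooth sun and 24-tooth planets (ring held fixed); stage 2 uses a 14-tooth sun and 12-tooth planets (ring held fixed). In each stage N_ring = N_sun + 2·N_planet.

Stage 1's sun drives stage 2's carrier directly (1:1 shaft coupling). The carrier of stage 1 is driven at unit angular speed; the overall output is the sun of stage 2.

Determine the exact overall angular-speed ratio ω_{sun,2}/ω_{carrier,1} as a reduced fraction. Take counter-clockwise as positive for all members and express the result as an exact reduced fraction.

Stage 1: N_ring = 33 + 2·24 = 81
Stage 1: 33(ω_s−ω_c) = −81(ω_r−ω_c),  ω_r=0, ω_c=1
Stage 1: ω_s = 1 − (81/33)(0−1) = 38/11
  ⇒ ω_s¹/ω_c¹ = 38/11
Stage 2: N_ring = 14 + 2·12 = 38
Stage 2: 14(ω_s−ω_c) = −38(ω_r−ω_c),  ω_r=0, ω_c=1
Stage 2: ω_s = 1 − (38/14)(0−1) = 26/7
  ⇒ ω_s²/ω_c² = 26/7
Coupling ω_c² = ω_s¹ ⇒ overall = 38/11 × 26/7 = 988/77

988/77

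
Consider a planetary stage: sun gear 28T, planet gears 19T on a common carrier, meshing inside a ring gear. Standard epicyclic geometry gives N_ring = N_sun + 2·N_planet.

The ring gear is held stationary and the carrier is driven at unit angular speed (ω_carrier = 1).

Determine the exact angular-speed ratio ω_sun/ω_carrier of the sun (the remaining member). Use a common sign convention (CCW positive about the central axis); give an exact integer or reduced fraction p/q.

47/14

N_ring = 28 + 2·19 = 66
28(ω_s−ω_c) = −66(ω_r−ω_c),  ω_r=0, ω_c=1
ω_s = 1 − (66/28)(0−1) = 47/14
ω_s/ω_c = 47/14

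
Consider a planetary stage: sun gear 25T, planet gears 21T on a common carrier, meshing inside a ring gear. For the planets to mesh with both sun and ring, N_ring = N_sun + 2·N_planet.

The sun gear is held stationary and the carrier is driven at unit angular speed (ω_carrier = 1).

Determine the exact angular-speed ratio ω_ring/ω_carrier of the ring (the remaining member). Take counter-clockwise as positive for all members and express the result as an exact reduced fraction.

N_ring = 25 + 2·21 = 67
25(ω_s−ω_c) = −67(ω_r−ω_c),  ω_s=0, ω_c=1
ω_r = 1 − (25/67)(0−1) = 92/67
ω_r/ω_c = 92/67

92/67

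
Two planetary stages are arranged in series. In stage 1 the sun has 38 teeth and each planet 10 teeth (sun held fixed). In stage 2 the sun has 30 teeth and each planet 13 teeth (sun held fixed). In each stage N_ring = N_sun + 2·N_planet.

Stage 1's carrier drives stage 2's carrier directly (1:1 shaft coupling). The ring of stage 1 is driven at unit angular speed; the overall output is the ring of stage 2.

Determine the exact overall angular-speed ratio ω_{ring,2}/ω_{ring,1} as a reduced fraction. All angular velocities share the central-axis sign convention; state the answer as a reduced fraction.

1247/1344

Stage 1: N_ring = 38 + 2·10 = 58
Stage 1: 38(ω_s−ω_c) = −58(ω_r−ω_c),  ω_s=0, ω_r=1
Stage 1: 38(0−ω_c) = −58(1−ω_c)  ⇒  96ω_c = 58  ⇒  ω_c = 29/48
  ⇒ ω_c¹/ω_r¹ = 29/48
Stage 2: N_ring = 30 + 2·13 = 56
Stage 2: 30(ω_s−ω_c) = −56(ω_r−ω_c),  ω_s=0, ω_c=1
Stage 2: ω_r = 1 − (30/56)(0−1) = 43/28
  ⇒ ω_r²/ω_c² = 43/28
Coupling ω_c² = ω_c¹ ⇒ overall = 29/48 × 43/28 = 1247/1344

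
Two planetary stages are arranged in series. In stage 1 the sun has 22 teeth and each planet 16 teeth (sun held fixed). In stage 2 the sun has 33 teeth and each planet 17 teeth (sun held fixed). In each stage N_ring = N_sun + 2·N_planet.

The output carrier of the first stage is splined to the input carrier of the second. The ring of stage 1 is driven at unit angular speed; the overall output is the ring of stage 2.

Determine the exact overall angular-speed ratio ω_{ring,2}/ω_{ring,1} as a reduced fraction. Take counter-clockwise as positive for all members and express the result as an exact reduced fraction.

Stage 1: N_ring = 22 + 2·16 = 54
Stage 1: 22(ω_s−ω_c) = −54(ω_r−ω_c),  ω_s=0, ω_r=1
Stage 1: 22(0−ω_c) = −54(1−ω_c)  ⇒  76ω_c = 54  ⇒  ω_c = 27/38
  ⇒ ω_c¹/ω_r¹ = 27/38
Stage 2: N_ring = 33 + 2·17 = 67
Stage 2: 33(ω_s−ω_c) = −67(ω_r−ω_c),  ω_s=0, ω_c=1
Stage 2: ω_r = 1 − (33/67)(0−1) = 100/67
  ⇒ ω_r²/ω_c² = 100/67
Coupling ω_c² = ω_c¹ ⇒ overall = 27/38 × 100/67 = 1350/1273

1350/1273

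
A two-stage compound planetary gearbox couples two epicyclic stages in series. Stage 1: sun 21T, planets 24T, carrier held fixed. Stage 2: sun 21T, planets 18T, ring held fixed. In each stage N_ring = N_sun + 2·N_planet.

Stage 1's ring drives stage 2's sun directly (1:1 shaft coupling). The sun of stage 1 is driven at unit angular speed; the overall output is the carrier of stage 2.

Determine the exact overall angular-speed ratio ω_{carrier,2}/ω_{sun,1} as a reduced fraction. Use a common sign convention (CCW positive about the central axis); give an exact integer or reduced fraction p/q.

Stage 1: N_ring = 21 + 2·24 = 69
Stage 1: 21(ω_s−ω_c) = −69(ω_r−ω_c),  ω_c=0, ω_s=1
Stage 1: ω_r = 0 − (21/69)(1−0) = -7/23
  ⇒ ω_r¹/ω_s¹ = -7/23
Stage 2: N_ring = 21 + 2·18 = 57
Stage 2: 21(ω_s−ω_c) = −57(ω_r−ω_c),  ω_r=0, ω_s=1
Stage 2: 21(1−ω_c) = −57(0−ω_c)  ⇒  78ω_c = 21  ⇒  ω_c = 7/26
  ⇒ ω_c²/ω_s² = 7/26
Coupling ω_s² = ω_r¹ ⇒ overall = -7/23 × 7/26 = -49/598

-49/598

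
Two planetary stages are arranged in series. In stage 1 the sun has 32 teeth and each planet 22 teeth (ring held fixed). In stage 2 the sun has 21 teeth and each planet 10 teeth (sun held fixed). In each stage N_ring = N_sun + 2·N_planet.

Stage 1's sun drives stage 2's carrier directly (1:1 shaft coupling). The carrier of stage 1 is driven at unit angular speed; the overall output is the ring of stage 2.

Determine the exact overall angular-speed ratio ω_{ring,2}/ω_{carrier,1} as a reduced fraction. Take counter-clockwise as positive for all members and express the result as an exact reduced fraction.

Stage 1: N_ring = 32 + 2·22 = 76
Stage 1: 32(ω_s−ω_c) = −76(ω_r−ω_c),  ω_r=0, ω_c=1
Stage 1: ω_s = 1 − (76/32)(0−1) = 27/8
  ⇒ ω_s¹/ω_c¹ = 27/8
Stage 2: N_ring = 21 + 2·10 = 41
Stage 2: 21(ω_s−ω_c) = −41(ω_r−ω_c),  ω_s=0, ω_c=1
Stage 2: ω_r = 1 − (21/41)(0−1) = 62/41
  ⇒ ω_r²/ω_c² = 62/41
Coupling ω_c² = ω_s¹ ⇒ overall = 27/8 × 62/41 = 837/164

837/164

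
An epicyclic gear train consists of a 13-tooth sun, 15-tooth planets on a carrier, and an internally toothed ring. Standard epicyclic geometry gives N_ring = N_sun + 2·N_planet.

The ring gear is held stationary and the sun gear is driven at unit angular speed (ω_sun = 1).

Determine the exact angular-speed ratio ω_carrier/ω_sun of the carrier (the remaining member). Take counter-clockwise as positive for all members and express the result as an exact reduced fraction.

N_ring = 13 + 2·15 = 43
13(ω_s−ω_c) = −43(ω_r−ω_c),  ω_r=0, ω_s=1
13(1−ω_c) = −43(0−ω_c)  ⇒  56ω_c = 13  ⇒  ω_c = 13/56
ω_c/ω_s = 13/56

13/56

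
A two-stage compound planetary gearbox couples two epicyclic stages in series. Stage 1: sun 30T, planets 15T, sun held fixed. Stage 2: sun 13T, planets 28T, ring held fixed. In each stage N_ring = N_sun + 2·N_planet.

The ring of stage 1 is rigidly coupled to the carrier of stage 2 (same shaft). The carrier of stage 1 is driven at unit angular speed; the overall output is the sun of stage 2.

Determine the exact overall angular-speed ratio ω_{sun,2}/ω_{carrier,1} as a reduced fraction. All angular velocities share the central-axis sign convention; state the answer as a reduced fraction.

123/13

Stage 1: N_ring = 30 + 2·15 = 60
Stage 1: 30(ω_s−ω_c) = −60(ω_r−ω_c),  ω_s=0, ω_c=1
Stage 1: ω_r = 1 − (30/60)(0−1) = 3/2
  ⇒ ω_r¹/ω_c¹ = 3/2
Stage 2: N_ring = 13 + 2·28 = 69
Stage 2: 13(ω_s−ω_c) = −69(ω_r−ω_c),  ω_r=0, ω_c=1
Stage 2: ω_s = 1 − (69/13)(0−1) = 82/13
  ⇒ ω_s²/ω_c² = 82/13
Coupling ω_c² = ω_r¹ ⇒ overall = 3/2 × 82/13 = 123/13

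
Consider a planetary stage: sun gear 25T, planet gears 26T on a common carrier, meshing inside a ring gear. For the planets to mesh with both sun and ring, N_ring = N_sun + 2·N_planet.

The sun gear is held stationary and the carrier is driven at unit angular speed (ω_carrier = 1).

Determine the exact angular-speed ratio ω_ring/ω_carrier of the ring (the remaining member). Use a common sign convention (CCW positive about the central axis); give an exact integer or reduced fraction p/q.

102/77

N_ring = 25 + 2·26 = 77
25(ω_s−ω_c) = −77(ω_r−ω_c),  ω_s=0, ω_c=1
ω_r = 1 − (25/77)(0−1) = 102/77
ω_r/ω_c = 102/77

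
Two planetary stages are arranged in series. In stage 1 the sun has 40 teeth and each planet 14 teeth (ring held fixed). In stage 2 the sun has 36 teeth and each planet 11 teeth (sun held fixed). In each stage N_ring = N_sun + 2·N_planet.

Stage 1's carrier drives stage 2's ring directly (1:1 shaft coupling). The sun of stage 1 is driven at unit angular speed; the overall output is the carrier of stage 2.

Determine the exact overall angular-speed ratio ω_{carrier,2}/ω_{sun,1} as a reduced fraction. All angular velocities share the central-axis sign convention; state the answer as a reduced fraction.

290/1269

Stage 1: N_ring = 40 + 2·14 = 68
Stage 1: 40(ω_s−ω_c) = −68(ω_r−ω_c),  ω_r=0, ω_s=1
Stage 1: 40(1−ω_c) = −68(0−ω_c)  ⇒  108ω_c = 40  ⇒  ω_c = 10/27
  ⇒ ω_c¹/ω_s¹ = 10/27
Stage 2: N_ring = 36 + 2·11 = 58
Stage 2: 36(ω_s−ω_c) = −58(ω_r−ω_c),  ω_s=0, ω_r=1
Stage 2: 36(0−ω_c) = −58(1−ω_c)  ⇒  94ω_c = 58  ⇒  ω_c = 29/47
  ⇒ ω_c²/ω_r² = 29/47
Coupling ω_r² = ω_c¹ ⇒ overall = 10/27 × 29/47 = 290/1269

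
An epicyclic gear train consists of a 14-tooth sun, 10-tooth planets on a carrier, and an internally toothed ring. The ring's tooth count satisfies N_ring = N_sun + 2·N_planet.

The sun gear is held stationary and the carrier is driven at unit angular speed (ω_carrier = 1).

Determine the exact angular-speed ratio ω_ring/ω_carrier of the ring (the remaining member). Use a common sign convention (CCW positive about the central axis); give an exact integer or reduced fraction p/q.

N_ring = 14 + 2·10 = 34
14(ω_s−ω_c) = −34(ω_r−ω_c),  ω_s=0, ω_c=1
ω_r = 1 − (14/34)(0−1) = 24/17
ω_r/ω_c = 24/17

24/17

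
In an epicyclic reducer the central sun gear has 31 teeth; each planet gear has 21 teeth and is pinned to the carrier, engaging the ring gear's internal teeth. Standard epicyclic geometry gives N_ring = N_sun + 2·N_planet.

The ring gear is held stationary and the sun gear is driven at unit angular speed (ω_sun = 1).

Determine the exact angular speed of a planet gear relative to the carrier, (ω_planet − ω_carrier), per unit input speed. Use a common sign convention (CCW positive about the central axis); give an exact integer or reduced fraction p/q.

N_ring = 31 + 2·21 = 73
31(ω_s−ω_c) = −73(ω_r−ω_c),  ω_r=0, ω_s=1
31(1−ω_c) = −73(0−ω_c)  ⇒  104ω_c = 31  ⇒  ω_c = 31/104
sun–planet: 31·(1−31/104) = −21·(ω_p−ω_c)  ⇒  ω_p−ω_c = −(31/21)·(73/104) = -2263/2184

-2263/2184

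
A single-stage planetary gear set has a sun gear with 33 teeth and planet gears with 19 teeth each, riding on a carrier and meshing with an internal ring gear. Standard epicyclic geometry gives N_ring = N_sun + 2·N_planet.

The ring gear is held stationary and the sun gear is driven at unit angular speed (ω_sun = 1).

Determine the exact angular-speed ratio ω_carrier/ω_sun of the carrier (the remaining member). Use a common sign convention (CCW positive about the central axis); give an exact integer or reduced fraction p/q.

33/104

N_ring = 33 + 2·19 = 71
33(ω_s−ω_c) = −71(ω_r−ω_c),  ω_r=0, ω_s=1
33(1−ω_c) = −71(0−ω_c)  ⇒  104ω_c = 33  ⇒  ω_c = 33/104
ω_c/ω_s = 33/104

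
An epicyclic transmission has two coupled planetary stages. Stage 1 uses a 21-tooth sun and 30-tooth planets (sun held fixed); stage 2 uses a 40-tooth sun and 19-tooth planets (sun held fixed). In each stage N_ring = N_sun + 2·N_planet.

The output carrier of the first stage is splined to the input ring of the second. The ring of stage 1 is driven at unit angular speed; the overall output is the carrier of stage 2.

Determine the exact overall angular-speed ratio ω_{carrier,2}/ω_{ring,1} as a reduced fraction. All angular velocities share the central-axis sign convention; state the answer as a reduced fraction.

Stage 1: N_ring = 21 + 2·30 = 81
Stage 1: 21(ω_s−ω_c) = −81(ω_r−ω_c),  ω_s=0, ω_r=1
Stage 1: 21(0−ω_c) = −81(1−ω_c)  ⇒  102ω_c = 81  ⇒  ω_c = 27/34
  ⇒ ω_c¹/ω_r¹ = 27/34
Stage 2: N_ring = 40 + 2·19 = 78
Stage 2: 40(ω_s−ω_c) = −78(ω_r−ω_c),  ω_s=0, ω_r=1
Stage 2: 40(0−ω_c) = −78(1−ω_c)  ⇒  118ω_c = 78  ⇒  ω_c = 39/59
  ⇒ ω_c²/ω_r² = 39/59
Coupling ω_r² = ω_c¹ ⇒ overall = 27/34 × 39/59 = 1053/2006

1053/2006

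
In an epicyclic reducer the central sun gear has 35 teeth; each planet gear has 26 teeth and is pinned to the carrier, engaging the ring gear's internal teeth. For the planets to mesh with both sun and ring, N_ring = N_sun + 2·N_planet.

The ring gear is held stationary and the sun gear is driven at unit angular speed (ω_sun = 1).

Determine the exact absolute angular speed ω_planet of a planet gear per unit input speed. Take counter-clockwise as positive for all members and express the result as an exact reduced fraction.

N_ring = 35 + 2·26 = 87
35(ω_s−ω_c) = −87(ω_r−ω_c),  ω_r=0, ω_s=1
35(1−ω_c) = −87(0−ω_c)  ⇒  122ω_c = 35  ⇒  ω_c = 35/122
sun–planet: 35·(1−35/122) = −26·(ω_p−ω_c)  ⇒  ω_p−ω_c = −(35/26)·(87/122) = -3045/3172
ω_p = 35/122 − 3045/3172 = -35/52

-35/52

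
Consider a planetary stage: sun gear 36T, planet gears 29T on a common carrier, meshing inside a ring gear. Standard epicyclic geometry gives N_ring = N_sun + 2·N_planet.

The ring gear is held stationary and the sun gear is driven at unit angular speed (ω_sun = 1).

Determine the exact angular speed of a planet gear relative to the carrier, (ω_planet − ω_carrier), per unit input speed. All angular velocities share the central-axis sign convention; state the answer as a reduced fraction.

N_ring = 36 + 2·29 = 94
36(ω_s−ω_c) = −94(ω_r−ω_c),  ω_r=0, ω_s=1
36(1−ω_c) = −94(0−ω_c)  ⇒  130ω_c = 36  ⇒  ω_c = 18/65
sun–planet: 36·(1−18/65) = −29·(ω_p−ω_c)  ⇒  ω_p−ω_c = −(36/29)·(47/65) = -1692/1885

-1692/1885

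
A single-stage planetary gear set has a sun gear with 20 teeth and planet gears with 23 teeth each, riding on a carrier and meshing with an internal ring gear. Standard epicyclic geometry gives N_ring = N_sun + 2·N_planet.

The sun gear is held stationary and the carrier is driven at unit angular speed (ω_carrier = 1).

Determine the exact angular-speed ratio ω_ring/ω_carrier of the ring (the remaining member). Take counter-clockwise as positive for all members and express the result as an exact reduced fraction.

N_ring = 20 + 2·23 = 66
20(ω_s−ω_c) = −66(ω_r−ω_c),  ω_s=0, ω_c=1
ω_r = 1 − (20/66)(0−1) = 43/33
ω_r/ω_c = 43/33

43/33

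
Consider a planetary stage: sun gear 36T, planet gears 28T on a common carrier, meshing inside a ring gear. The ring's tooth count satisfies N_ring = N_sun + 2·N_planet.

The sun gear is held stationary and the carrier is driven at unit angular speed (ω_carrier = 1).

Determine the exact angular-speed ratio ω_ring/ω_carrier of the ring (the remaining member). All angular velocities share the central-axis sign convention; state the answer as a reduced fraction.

32/23

N_ring = 36 + 2·28 = 92
36(ω_s−ω_c) = −92(ω_r−ω_c),  ω_s=0, ω_c=1
ω_r = 1 − (36/92)(0−1) = 32/23
ω_r/ω_c = 32/23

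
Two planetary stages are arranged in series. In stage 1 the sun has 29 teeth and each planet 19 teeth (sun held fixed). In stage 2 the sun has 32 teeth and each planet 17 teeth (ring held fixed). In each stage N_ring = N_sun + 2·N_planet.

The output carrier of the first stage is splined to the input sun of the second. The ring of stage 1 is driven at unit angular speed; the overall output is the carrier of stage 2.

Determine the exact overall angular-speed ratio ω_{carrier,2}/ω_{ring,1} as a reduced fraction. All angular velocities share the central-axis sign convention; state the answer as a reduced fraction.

67/294

Stage 1: N_ring = 29 + 2·19 = 67
Stage 1: 29(ω_s−ω_c) = −67(ω_r−ω_c),  ω_s=0, ω_r=1
Stage 1: 29(0−ω_c) = −67(1−ω_c)  ⇒  96ω_c = 67  ⇒  ω_c = 67/96
  ⇒ ω_c¹/ω_r¹ = 67/96
Stage 2: N_ring = 32 + 2·17 = 66
Stage 2: 32(ω_s−ω_c) = −66(ω_r−ω_c),  ω_r=0, ω_s=1
Stage 2: 32(1−ω_c) = −66(0−ω_c)  ⇒  98ω_c = 32  ⇒  ω_c = 16/49
  ⇒ ω_c²/ω_s² = 16/49
Coupling ω_s² = ω_c¹ ⇒ overall = 67/96 × 16/49 = 67/294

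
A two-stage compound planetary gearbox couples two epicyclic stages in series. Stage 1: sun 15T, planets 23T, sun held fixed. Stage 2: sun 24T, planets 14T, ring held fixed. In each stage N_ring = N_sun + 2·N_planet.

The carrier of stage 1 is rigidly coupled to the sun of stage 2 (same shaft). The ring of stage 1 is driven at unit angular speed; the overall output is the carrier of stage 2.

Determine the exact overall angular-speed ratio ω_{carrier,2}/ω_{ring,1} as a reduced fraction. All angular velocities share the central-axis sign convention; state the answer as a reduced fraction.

183/722

Stage 1: N_ring = 15 + 2·23 = 61
Stage 1: 15(ω_s−ω_c) = −61(ω_r−ω_c),  ω_s=0, ω_r=1
Stage 1: 15(0−ω_c) = −61(1−ω_c)  ⇒  76ω_c = 61  ⇒  ω_c = 61/76
  ⇒ ω_c¹/ω_r¹ = 61/76
Stage 2: N_ring = 24 + 2·14 = 52
Stage 2: 24(ω_s−ω_c) = −52(ω_r−ω_c),  ω_r=0, ω_s=1
Stage 2: 24(1−ω_c) = −52(0−ω_c)  ⇒  76ω_c = 24  ⇒  ω_c = 6/19
  ⇒ ω_c²/ω_s² = 6/19
Coupling ω_s² = ω_c¹ ⇒ overall = 61/76 × 6/19 = 183/722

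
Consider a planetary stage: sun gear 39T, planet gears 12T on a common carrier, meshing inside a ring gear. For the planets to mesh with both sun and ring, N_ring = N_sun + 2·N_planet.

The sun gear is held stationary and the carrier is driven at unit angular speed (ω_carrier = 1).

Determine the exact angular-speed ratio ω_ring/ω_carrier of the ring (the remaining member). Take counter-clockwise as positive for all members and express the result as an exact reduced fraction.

34/21

N_ring = 39 + 2·12 = 63
39(ω_s−ω_c) = −63(ω_r−ω_c),  ω_s=0, ω_c=1
ω_r = 1 − (39/63)(0−1) = 34/21
ω_r/ω_c = 34/21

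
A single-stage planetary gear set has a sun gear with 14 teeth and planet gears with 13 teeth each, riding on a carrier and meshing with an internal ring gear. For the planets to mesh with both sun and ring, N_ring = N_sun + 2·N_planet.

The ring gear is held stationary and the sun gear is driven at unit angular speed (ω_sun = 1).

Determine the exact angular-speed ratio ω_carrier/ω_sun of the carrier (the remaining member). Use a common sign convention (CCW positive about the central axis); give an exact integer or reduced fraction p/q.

7/27

N_ring = 14 + 2·13 = 40
14(ω_s−ω_c) = −40(ω_r−ω_c),  ω_r=0, ω_s=1
14(1−ω_c) = −40(0−ω_c)  ⇒  54ω_c = 14  ⇒  ω_c = 7/27
ω_c/ω_s = 7/27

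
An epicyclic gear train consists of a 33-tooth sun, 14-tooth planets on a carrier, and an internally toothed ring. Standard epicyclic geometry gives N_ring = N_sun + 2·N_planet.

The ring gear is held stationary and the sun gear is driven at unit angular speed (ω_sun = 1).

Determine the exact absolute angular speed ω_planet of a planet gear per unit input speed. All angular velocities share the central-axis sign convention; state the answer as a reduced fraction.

N_ring = 33 + 2·14 = 61
33(ω_s−ω_c) = −61(ω_r−ω_c),  ω_r=0, ω_s=1
33(1−ω_c) = −61(0−ω_c)  ⇒  94ω_c = 33  ⇒  ω_c = 33/94
sun–planet: 33·(1−33/94) = −14·(ω_p−ω_c)  ⇒  ω_p−ω_c = −(33/14)·(61/94) = -2013/1316
ω_p = 33/94 − 2013/1316 = -33/28

-33/28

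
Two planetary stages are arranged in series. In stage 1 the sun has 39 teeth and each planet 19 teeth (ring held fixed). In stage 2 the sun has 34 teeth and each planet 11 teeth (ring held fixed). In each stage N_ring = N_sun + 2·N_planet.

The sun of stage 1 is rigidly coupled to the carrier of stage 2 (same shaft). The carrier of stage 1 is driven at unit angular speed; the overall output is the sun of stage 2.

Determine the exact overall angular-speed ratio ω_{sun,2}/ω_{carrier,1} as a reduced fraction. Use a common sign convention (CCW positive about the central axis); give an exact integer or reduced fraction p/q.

1740/221

Stage 1: N_ring = 39 + 2·19 = 77
Stage 1: 39(ω_s−ω_c) = −77(ω_r−ω_c),  ω_r=0, ω_c=1
Stage 1: ω_s = 1 − (77/39)(0−1) = 116/39
  ⇒ ω_s¹/ω_c¹ = 116/39
Stage 2: N_ring = 34 + 2·11 = 56
Stage 2: 34(ω_s−ω_c) = −56(ω_r−ω_c),  ω_r=0, ω_c=1
Stage 2: ω_s = 1 − (56/34)(0−1) = 45/17
  ⇒ ω_s²/ω_c² = 45/17
Coupling ω_c² = ω_s¹ ⇒ overall = 116/39 × 45/17 = 1740/221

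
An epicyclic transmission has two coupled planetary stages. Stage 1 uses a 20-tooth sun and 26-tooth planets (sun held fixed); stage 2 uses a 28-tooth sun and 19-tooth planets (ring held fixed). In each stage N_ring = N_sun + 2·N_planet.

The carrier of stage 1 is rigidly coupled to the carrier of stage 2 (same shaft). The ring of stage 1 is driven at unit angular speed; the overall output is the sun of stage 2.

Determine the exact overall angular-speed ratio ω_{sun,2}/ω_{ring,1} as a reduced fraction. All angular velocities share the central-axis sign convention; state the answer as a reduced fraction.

Stage 1: N_ring = 20 + 2·26 = 72
Stage 1: 20(ω_s−ω_c) = −72(ω_r−ω_c),  ω_s=0, ω_r=1
Stage 1: 20(0−ω_c) = −72(1−ω_c)  ⇒  92ω_c = 72  ⇒  ω_c = 18/23
  ⇒ ω_c¹/ω_r¹ = 18/23
Stage 2: N_ring = 28 + 2·19 = 66
Stage 2: 28(ω_s−ω_c) = −66(ω_r−ω_c),  ω_r=0, ω_c=1
Stage 2: ω_s = 1 − (66/28)(0−1) = 47/14
  ⇒ ω_s²/ω_c² = 47/14
Coupling ω_c² = ω_c¹ ⇒ overall = 18/23 × 47/14 = 423/161

423/161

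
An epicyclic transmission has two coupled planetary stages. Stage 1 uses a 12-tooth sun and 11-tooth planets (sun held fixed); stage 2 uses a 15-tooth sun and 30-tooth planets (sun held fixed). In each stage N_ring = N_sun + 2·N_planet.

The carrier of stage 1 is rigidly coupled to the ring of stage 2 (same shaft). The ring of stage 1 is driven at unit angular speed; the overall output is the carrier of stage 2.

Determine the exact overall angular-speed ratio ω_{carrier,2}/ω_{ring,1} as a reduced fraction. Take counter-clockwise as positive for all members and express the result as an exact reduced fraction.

Stage 1: N_ring = 12 + 2·11 = 34
Stage 1: 12(ω_s−ω_c) = −34(ω_r−ω_c),  ω_s=0, ω_r=1
Stage 1: 12(0−ω_c) = −34(1−ω_c)  ⇒  46ω_c = 34  ⇒  ω_c = 17/23
  ⇒ ω_c¹/ω_r¹ = 17/23
Stage 2: N_ring = 15 + 2·30 = 75
Stage 2: 15(ω_s−ω_c) = −75(ω_r−ω_c),  ω_s=0, ω_r=1
Stage 2: 15(0−ω_c) = −75(1−ω_c)  ⇒  90ω_c = 75  ⇒  ω_c = 5/6
  ⇒ ω_c²/ω_r² = 5/6
Coupling ω_r² = ω_c¹ ⇒ overall = 17/23 × 5/6 = 85/138

85/138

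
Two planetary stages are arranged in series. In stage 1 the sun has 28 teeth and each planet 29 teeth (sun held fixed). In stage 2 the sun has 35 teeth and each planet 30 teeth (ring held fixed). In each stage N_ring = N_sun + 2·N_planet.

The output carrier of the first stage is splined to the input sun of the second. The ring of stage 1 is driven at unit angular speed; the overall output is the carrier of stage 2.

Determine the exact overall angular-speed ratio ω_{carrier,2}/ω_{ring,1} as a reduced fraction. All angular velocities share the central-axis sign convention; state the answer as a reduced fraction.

Stage 1: N_ring = 28 + 2·29 = 86
Stage 1: 28(ω_s−ω_c) = −86(ω_r−ω_c),  ω_s=0, ω_r=1
Stage 1: 28(0−ω_c) = −86(1−ω_c)  ⇒  114ω_c = 86  ⇒  ω_c = 43/57
  ⇒ ω_c¹/ω_r¹ = 43/57
Stage 2: N_ring = 35 + 2·30 = 95
Stage 2: 35(ω_s−ω_c) = −95(ω_r−ω_c),  ω_r=0, ω_s=1
Stage 2: 35(1−ω_c) = −95(0−ω_c)  ⇒  130ω_c = 35  ⇒  ω_c = 7/26
  ⇒ ω_c²/ω_s² = 7/26
Coupling ω_s² = ω_c¹ ⇒ overall = 43/57 × 7/26 = 301/1482

301/1482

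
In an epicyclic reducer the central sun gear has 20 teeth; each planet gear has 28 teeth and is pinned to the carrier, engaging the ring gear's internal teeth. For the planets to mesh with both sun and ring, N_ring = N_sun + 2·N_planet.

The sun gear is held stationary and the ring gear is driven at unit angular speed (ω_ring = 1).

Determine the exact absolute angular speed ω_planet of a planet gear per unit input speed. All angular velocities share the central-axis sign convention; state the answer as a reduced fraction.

19/14

N_ring = 20 + 2·28 = 76
20(ω_s−ω_c) = −76(ω_r−ω_c),  ω_s=0, ω_r=1
20(0−ω_c) = −76(1−ω_c)  ⇒  96ω_c = 76  ⇒  ω_c = 19/24
sun–planet: 20·(0−19/24) = −28·(ω_p−ω_c)  ⇒  ω_p−ω_c = −(20/28)·(-19/24) = 95/168
ω_p = 19/24 + 95/168 = 19/14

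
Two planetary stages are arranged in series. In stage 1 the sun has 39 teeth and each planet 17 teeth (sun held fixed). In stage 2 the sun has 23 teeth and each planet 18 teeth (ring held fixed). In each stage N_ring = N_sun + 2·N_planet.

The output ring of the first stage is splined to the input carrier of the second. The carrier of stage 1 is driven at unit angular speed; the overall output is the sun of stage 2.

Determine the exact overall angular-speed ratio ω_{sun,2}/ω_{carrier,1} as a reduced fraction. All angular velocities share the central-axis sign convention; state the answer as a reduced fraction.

9184/1679

Stage 1: N_ring = 39 + 2·17 = 73
Stage 1: 39(ω_s−ω_c) = −73(ω_r−ω_c),  ω_s=0, ω_c=1
Stage 1: ω_r = 1 − (39/73)(0−1) = 112/73
  ⇒ ω_r¹/ω_c¹ = 112/73
Stage 2: N_ring = 23 + 2·18 = 59
Stage 2: 23(ω_s−ω_c) = −59(ω_r−ω_c),  ω_r=0, ω_c=1
Stage 2: ω_s = 1 − (59/23)(0−1) = 82/23
  ⇒ ω_s²/ω_c² = 82/23
Coupling ω_c² = ω_r¹ ⇒ overall = 112/73 × 82/23 = 9184/1679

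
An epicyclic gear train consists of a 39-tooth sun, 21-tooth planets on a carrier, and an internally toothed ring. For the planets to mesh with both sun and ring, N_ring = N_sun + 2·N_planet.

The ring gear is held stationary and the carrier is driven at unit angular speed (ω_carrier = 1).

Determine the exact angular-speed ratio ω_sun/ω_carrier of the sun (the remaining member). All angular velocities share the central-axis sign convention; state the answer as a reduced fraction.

40/13

N_ring = 39 + 2·21 = 81
39(ω_s−ω_c) = −81(ω_r−ω_c),  ω_r=0, ω_c=1
ω_s = 1 − (81/39)(0−1) = 40/13
ω_s/ω_c = 40/13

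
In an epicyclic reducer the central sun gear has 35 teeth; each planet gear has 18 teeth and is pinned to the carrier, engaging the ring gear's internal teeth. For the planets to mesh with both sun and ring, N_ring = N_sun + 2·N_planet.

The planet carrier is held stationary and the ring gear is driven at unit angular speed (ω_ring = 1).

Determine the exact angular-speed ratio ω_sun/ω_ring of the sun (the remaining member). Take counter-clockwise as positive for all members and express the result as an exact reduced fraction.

N_ring = 35 + 2·18 = 71
35(ω_s−ω_c) = −71(ω_r−ω_c),  ω_c=0, ω_r=1
ω_s = 0 − (71/35)(1−0) = -71/35
ω_s/ω_r = -71/35

-71/35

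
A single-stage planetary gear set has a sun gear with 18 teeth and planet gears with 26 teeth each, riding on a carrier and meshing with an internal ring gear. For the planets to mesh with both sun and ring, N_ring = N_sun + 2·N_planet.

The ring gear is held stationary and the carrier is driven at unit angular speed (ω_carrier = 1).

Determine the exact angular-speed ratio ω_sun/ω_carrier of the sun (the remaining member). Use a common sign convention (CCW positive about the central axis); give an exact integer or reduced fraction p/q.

N_ring = 18 + 2·26 = 70
18(ω_s−ω_c) = −70(ω_r−ω_c),  ω_r=0, ω_c=1
ω_s = 1 − (70/18)(0−1) = 44/9
ω_s/ω_c = 44/9

44/9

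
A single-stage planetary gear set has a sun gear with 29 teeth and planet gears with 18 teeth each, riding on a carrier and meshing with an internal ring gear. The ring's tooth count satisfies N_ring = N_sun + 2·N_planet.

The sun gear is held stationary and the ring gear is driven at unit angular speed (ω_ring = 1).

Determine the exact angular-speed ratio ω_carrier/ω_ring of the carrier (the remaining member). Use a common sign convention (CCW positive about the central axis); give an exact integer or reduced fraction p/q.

N_ring = 29 + 2·18 = 65
29(ω_s−ω_c) = −65(ω_r−ω_c),  ω_s=0, ω_r=1
29(0−ω_c) = −65(1−ω_c)  ⇒  94ω_c = 65  ⇒  ω_c = 65/94
ω_c/ω_r = 65/94

65/94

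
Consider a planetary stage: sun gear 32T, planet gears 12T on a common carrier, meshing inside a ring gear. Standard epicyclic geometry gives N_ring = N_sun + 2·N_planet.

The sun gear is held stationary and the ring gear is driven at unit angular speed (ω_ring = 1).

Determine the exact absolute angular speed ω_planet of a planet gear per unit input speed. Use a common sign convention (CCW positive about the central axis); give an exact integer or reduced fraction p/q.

7/3

N_ring = 32 + 2·12 = 56
32(ω_s−ω_c) = −56(ω_r−ω_c),  ω_s=0, ω_r=1
32(0−ω_c) = −56(1−ω_c)  ⇒  88ω_c = 56  ⇒  ω_c = 7/11
sun–planet: 32·(0−7/11) = −12·(ω_p−ω_c)  ⇒  ω_p−ω_c = −(32/12)·(-7/11) = 56/33
ω_p = 7/11 + 56/33 = 7/3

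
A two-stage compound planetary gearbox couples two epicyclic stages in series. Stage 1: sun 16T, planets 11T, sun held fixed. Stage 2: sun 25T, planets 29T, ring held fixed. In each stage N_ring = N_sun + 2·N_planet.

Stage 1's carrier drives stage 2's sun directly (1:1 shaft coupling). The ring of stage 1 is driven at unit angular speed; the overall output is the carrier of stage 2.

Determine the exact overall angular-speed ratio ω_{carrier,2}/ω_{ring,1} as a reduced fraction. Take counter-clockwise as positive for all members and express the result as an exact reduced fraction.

475/2916

Stage 1: N_ring = 16 + 2·11 = 38
Stage 1: 16(ω_s−ω_c) = −38(ω_r−ω_c),  ω_s=0, ω_r=1
Stage 1: 16(0−ω_c) = −38(1−ω_c)  ⇒  54ω_c = 38  ⇒  ω_c = 19/27
  ⇒ ω_c¹/ω_r¹ = 19/27
Stage 2: N_ring = 25 + 2·29 = 83
Stage 2: 25(ω_s−ω_c) = −83(ω_r−ω_c),  ω_r=0, ω_s=1
Stage 2: 25(1−ω_c) = −83(0−ω_c)  ⇒  108ω_c = 25  ⇒  ω_c = 25/108
  ⇒ ω_c²/ω_s² = 25/108
Coupling ω_s² = ω_c¹ ⇒ overall = 19/27 × 25/108 = 475/2916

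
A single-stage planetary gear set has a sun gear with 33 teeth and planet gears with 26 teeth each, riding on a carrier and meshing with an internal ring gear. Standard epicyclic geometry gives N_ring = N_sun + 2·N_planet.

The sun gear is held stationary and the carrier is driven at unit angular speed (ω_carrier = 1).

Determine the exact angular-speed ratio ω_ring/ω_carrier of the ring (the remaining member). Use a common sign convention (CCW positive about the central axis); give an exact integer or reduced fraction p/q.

N_ring = 33 + 2·26 = 85
33(ω_s−ω_c) = −85(ω_r−ω_c),  ω_s=0, ω_c=1
ω_r = 1 − (33/85)(0−1) = 118/85
ω_r/ω_c = 118/85

118/85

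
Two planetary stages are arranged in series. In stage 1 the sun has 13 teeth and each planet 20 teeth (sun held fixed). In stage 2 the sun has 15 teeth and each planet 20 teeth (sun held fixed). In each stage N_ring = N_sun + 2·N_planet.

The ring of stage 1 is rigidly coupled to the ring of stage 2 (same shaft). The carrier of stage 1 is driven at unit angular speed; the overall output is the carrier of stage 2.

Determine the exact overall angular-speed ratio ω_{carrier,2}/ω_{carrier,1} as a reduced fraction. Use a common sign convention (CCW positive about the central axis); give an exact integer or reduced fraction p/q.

Stage 1: N_ring = 13 + 2·20 = 53
Stage 1: 13(ω_s−ω_c) = −53(ω_r−ω_c),  ω_s=0, ω_c=1
Stage 1: ω_r = 1 − (13/53)(0−1) = 66/53
  ⇒ ω_r¹/ω_c¹ = 66/53
Stage 2: N_ring = 15 + 2·20 = 55
Stage 2: 15(ω_s−ω_c) = −55(ω_r−ω_c),  ω_s=0, ω_r=1
Stage 2: 15(0−ω_c) = −55(1−ω_c)  ⇒  70ω_c = 55  ⇒  ω_c = 11/14
  ⇒ ω_c²/ω_r² = 11/14
Coupling ω_r² = ω_r¹ ⇒ overall = 66/53 × 11/14 = 363/371

363/371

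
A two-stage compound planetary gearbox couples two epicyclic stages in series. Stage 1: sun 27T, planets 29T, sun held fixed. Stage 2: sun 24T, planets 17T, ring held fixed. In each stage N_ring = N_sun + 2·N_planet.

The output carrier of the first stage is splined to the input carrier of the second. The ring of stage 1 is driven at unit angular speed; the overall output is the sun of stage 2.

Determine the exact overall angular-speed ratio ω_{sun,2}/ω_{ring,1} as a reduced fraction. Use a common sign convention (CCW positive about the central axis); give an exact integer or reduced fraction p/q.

3485/1344

Stage 1: N_ring = 27 + 2·29 = 85
Stage 1: 27(ω_s−ω_c) = −85(ω_r−ω_c),  ω_s=0, ω_r=1
Stage 1: 27(0−ω_c) = −85(1−ω_c)  ⇒  112ω_c = 85  ⇒  ω_c = 85/112
  ⇒ ω_c¹/ω_r¹ = 85/112
Stage 2: N_ring = 24 + 2·17 = 58
Stage 2: 24(ω_s−ω_c) = −58(ω_r−ω_c),  ω_r=0, ω_c=1
Stage 2: ω_s = 1 − (58/24)(0−1) = 41/12
  ⇒ ω_s²/ω_c² = 41/12
Coupling ω_c² = ω_c¹ ⇒ overall = 85/112 × 41/12 = 3485/1344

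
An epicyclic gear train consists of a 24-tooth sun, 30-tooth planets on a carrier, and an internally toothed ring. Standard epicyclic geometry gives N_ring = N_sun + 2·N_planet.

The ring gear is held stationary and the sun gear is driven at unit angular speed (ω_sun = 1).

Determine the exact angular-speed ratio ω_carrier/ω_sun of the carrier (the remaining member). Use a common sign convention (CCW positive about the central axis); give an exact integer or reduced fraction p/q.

2/9

N_ring = 24 + 2·30 = 84
24(ω_s−ω_c) = −84(ω_r−ω_c),  ω_r=0, ω_s=1
24(1−ω_c) = −84(0−ω_c)  ⇒  108ω_c = 24  ⇒  ω_c = 2/9
ω_c/ω_s = 2/9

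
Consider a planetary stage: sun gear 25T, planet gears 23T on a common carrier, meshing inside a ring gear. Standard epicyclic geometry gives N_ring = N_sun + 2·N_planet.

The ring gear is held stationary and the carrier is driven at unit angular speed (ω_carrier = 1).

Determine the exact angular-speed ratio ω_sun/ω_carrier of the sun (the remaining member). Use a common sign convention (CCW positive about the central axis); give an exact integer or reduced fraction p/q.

N_ring = 25 + 2·23 = 71
25(ω_s−ω_c) = −71(ω_r−ω_c),  ω_r=0, ω_c=1
ω_s = 1 − (71/25)(0−1) = 96/25
ω_s/ω_c = 96/25

96/25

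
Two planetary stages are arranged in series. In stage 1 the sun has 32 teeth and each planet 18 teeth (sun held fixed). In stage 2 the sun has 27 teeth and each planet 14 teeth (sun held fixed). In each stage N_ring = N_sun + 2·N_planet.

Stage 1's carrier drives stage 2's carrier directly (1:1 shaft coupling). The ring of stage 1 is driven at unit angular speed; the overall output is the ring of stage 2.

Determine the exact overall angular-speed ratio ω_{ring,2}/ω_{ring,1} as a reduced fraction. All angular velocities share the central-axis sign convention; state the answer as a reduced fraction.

Stage 1: N_ring = 32 + 2·18 = 68
Stage 1: 32(ω_s−ω_c) = −68(ω_r−ω_c),  ω_s=0, ω_r=1
Stage 1: 32(0−ω_c) = −68(1−ω_c)  ⇒  100ω_c = 68  ⇒  ω_c = 17/25
  ⇒ ω_c¹/ω_r¹ = 17/25
Stage 2: N_ring = 27 + 2·14 = 55
Stage 2: 27(ω_s−ω_c) = −55(ω_r−ω_c),  ω_s=0, ω_c=1
Stage 2: ω_r = 1 − (27/55)(0−1) = 82/55
  ⇒ ω_r²/ω_c² = 82/55
Coupling ω_c² = ω_c¹ ⇒ overall = 17/25 × 82/55 = 1394/1375

1394/1375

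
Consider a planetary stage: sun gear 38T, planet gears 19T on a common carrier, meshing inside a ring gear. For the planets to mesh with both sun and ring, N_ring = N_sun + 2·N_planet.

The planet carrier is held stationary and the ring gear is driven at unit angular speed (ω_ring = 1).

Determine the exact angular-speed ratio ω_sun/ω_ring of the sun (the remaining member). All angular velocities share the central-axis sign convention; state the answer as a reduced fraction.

-2

N_ring = 38 + 2·19 = 76
38(ω_s−ω_c) = −76(ω_r−ω_c),  ω_c=0, ω_r=1
ω_s = 0 − (76/38)(1−0) = -2
ω_s/ω_r = -2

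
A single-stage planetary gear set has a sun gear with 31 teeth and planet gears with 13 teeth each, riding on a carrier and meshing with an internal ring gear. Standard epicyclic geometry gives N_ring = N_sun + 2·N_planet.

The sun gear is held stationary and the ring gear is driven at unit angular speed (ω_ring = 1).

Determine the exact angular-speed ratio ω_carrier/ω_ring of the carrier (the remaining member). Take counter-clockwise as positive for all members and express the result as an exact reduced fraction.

N_ring = 31 + 2·13 = 57
31(ω_s−ω_c) = −57(ω_r−ω_c),  ω_s=0, ω_r=1
31(0−ω_c) = −57(1−ω_c)  ⇒  88ω_c = 57  ⇒  ω_c = 57/88
ω_c/ω_r = 57/88

57/88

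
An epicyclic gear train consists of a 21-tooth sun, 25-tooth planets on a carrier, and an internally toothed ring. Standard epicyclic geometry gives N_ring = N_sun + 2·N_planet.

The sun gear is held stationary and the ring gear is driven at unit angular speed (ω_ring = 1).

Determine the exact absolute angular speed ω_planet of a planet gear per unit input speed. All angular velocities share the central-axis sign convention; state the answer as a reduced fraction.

N_ring = 21 + 2·25 = 71
21(ω_s−ω_c) = −71(ω_r−ω_c),  ω_s=0, ω_r=1
21(0−ω_c) = −71(1−ω_c)  ⇒  92ω_c = 71  ⇒  ω_c = 71/92
sun–planet: 21·(0−71/92) = −25·(ω_p−ω_c)  ⇒  ω_p−ω_c = −(21/25)·(-71/92) = 1491/2300
ω_p = 71/92 + 1491/2300 = 71/50

71/50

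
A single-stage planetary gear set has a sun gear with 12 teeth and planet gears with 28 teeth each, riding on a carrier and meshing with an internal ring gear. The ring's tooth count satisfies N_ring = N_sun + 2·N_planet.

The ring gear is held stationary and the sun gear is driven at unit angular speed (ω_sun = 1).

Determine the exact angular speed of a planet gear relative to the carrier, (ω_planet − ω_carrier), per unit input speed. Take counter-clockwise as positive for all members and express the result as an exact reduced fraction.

N_ring = 12 + 2·28 = 68
12(ω_s−ω_c) = −68(ω_r−ω_c),  ω_r=0, ω_s=1
12(1−ω_c) = −68(0−ω_c)  ⇒  80ω_c = 12  ⇒  ω_c = 3/20
sun–planet: 12·(1−3/20) = −28·(ω_p−ω_c)  ⇒  ω_p−ω_c = −(12/28)·(17/20) = -51/140

-51/140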